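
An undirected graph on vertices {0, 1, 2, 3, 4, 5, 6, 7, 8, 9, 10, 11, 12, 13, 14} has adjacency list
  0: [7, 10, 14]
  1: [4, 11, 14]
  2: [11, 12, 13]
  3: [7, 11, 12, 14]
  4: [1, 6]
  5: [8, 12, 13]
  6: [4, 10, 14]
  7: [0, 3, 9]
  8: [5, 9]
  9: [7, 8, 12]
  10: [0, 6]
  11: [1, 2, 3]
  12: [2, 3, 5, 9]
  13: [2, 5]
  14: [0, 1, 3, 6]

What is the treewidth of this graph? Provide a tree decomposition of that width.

Each bag holds 4 vertices, so the decomposition has width 3, which upper-bounds the treewidth. For the lower bound: the 4 vertex sets {4,6,10}, {0}, {14}, {1,3,7,11} are disjoint, each induces a connected subgraph, and every pair is joined by at least one edge of G. Contracting each set to a single vertex therefore yields K_{4} as a minor, and since treewidth is minor-monotone, tw(G) ≥ tw(K_{4}) = 3. Therefore the treewidth is 3.

Treewidth 3.
One optimal decomposition is:
Bags: B1 = {0, 4, 6, 10}  B2 = {0, 4, 6, 14}  B3 = {0, 1, 4, 14}  B4 = {0, 1, 7, 14}  B5 = {1, 3, 7, 14}  B6 = {1, 3, 7, 11}  B7 = {3, 7, 9, 11}  B8 = {3, 9, 11, 12}  B9 = {2, 9, 11, 12}  B10 = {2, 8, 9, 12}  B11 = {2, 5, 8, 12}  B12 = {2, 5, 8, 13}
Tree: B1–B2, B2–B3, B3–B4, B4–B5, B5–B6, B6–B7, B7–B8, B8–B9, B9–B10, B10–B11, B11–B12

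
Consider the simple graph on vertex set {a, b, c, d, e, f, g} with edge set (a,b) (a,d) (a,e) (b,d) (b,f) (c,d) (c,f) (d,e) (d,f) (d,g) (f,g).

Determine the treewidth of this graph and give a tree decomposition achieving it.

Every bag has size at most 3, so the width is 3 − 1 = 2 and tw(G) ≤ 2. Conversely, {a, d, e} is a clique of size 3, and the vertices of any clique must share a bag in every tree decomposition; so some bag has ≥ 3 vertices and tw(G) ≥ 2. Combining the bounds, tw(G) = 2.

Treewidth 2.
One optimal decomposition is:
Bags: B1 = {c, d, f}  B2 = {b, d, f}  B3 = {a, b, d}  B4 = {a, d, e}  B5 = {d, f, g}
Tree: B1–B2, B2–B3, B3–B4, B2–B5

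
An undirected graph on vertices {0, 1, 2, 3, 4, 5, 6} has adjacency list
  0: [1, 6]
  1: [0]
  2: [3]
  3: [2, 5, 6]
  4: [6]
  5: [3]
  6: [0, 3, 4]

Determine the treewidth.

1

A width-1 tree decomposition is:
Bags: B1 = {0, 6}  B2 = {0, 1}  B3 = {3, 6}  B4 = {4, 6}  B5 = {2, 3}  B6 = {3, 5}
Tree: B1–B2, B1–B3, B3–B4, B3–B5, B5–B6
The largest bag has 2 vertices, giving width 1; this decomposition certifies tw(G) ≤ 1. Any graph with an edge has treewidth ≥ 1, and G has the edge 6–0. Combining the bounds, tw(G) = 1.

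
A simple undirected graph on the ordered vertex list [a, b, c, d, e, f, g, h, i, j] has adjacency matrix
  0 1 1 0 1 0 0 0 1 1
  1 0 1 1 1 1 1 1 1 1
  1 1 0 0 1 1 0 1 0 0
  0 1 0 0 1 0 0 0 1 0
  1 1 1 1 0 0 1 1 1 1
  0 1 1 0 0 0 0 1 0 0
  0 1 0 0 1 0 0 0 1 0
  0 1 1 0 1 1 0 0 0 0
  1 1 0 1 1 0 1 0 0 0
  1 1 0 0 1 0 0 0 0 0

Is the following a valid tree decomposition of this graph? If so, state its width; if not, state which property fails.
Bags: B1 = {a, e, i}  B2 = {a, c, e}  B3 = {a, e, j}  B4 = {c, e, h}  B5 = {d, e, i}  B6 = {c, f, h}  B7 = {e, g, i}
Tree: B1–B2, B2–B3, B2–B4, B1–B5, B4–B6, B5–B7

No — vertex b appears in no bag.

A tree decomposition must satisfy three properties: every vertex lies in some bag; for every edge, both endpoints lie together in some bag; and for every vertex, the bags containing it form a connected subtree. Here vertex b appears in no bag, so the decomposition is invalid.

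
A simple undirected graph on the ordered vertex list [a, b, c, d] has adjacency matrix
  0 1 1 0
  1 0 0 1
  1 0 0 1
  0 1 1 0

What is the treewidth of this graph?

A width-2 tree decomposition is:
Bags: B1 = {a, b, d}  B2 = {a, c, d}
Tree: B1–B2
Every bag has size at most 3, so the width is 3 − 1 = 2 and tw(G) ≤ 2. Since a–b–d–c–a is a cycle in G, G is not acyclic. Forests are exactly the graphs of treewidth ≤ 1, so tw(G) ≥ 2. Therefore the treewidth is 2.

2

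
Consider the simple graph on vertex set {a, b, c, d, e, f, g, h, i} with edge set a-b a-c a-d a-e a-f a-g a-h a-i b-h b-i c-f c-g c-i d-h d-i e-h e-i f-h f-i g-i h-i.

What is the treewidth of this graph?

3

A width-3 tree decomposition is:
Bags: B1 = {a, c, f, i}  B2 = {a, f, h, i}  B3 = {a, b, h, i}  B4 = {a, e, h, i}  B5 = {a, d, h, i}  B6 = {a, c, g, i}
Tree: B1–B2, B2–B3, B3–B4, B2–B5, B1–B6
Each bag holds 4 vertices, so the decomposition has width 3, which upper-bounds the treewidth. On the other hand G contains the 4-clique {a, c, g, i}. A clique must lie in a single bag of any decomposition, so no decomposition can have width below 3. Hence tw(G) = 3 exactly.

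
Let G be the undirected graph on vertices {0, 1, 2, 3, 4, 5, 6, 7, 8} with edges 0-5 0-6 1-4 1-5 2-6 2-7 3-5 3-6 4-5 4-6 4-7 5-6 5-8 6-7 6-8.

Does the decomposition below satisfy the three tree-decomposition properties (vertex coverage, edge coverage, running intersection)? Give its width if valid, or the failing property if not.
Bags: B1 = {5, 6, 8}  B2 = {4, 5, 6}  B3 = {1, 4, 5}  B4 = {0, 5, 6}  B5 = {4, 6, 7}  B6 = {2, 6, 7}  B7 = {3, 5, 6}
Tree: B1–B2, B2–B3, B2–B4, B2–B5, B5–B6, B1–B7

Yes; width 2.

Checking the three conditions: (i) the bags cover all of {0, 1, 2, 3, 4, 5, 6, 7, 8}; (ii) for each edge, some bag contains both endpoints; (iii) the bags containing any fixed vertex form a subtree. All hold, so the decomposition is valid with width 3 − 1 = 2.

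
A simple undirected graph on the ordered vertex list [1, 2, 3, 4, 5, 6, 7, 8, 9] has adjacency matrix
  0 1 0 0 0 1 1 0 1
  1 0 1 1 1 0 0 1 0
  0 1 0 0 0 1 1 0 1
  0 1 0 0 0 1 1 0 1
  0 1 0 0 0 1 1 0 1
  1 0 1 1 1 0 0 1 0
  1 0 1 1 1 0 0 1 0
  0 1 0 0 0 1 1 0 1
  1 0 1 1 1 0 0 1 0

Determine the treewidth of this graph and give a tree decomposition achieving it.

The largest bag has 5 vertices, giving width 4; this decomposition certifies tw(G) ≤ 4. For the lower bound: the 5 vertex sets {2,4}, {1,9}, {3,6}, {7}, {8} are disjoint, each induces a connected subgraph, and every pair is joined by at least one edge of G. Contracting each set to a single vertex therefore yields K_{5} as a minor, and since treewidth is minor-monotone, tw(G) ≥ tw(K_{5}) = 4. Combining the bounds, tw(G) = 4.

Treewidth 4.
One such decomposition:
Bags: B1 = {2, 4, 6, 7, 9}  B2 = {1, 2, 6, 7, 9}  B3 = {2, 3, 6, 7, 9}  B4 = {2, 6, 7, 8, 9}  B5 = {2, 5, 6, 7, 9}
Tree: B1–B2, B2–B3, B3–B4, B4–B5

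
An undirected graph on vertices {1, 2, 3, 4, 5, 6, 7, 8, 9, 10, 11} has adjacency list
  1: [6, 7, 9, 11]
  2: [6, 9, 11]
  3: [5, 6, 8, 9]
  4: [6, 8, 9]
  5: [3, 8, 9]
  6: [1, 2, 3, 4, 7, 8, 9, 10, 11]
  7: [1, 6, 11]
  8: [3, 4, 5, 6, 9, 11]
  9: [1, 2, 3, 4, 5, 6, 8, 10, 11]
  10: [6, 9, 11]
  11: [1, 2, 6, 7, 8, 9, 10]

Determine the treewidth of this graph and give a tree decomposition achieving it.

Treewidth 3.
Bags: B1 = {3, 6, 8, 9}  B2 = {6, 8, 9, 11}  B3 = {3, 5, 8, 9}  B4 = {1, 6, 9, 11}  B5 = {6, 9, 10, 11}  B6 = {4, 6, 8, 9}  B7 = {1, 6, 7, 11}  B8 = {2, 6, 9, 11}
Tree: B1–B2, B1–B3, B2–B4, B2–B5, B1–B6, B4–B7, B2–B8

The largest bag has 4 vertices, giving width 3; this decomposition certifies tw(G) ≤ 3. On the other hand G contains the 4-clique {3, 5, 8, 9}. A clique must lie in a single bag of any decomposition, so no decomposition can have width below 3. Therefore the treewidth is 3.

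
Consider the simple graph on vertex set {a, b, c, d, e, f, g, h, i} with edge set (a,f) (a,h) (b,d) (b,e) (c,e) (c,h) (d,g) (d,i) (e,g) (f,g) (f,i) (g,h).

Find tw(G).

A width-3 tree decomposition is:
Bags: B1 = {a, d, f, i}  B2 = {a, d, f, g}  B3 = {a, d, g, h}  B4 = {b, d, g, h}  B5 = {b, e, g, h}  B6 = {b, c, e, h}
Tree: B1–B2, B2–B3, B3–B4, B4–B5, B5–B6
Every bag has size at most 4, so the width is 4 − 1 = 3 and tw(G) ≤ 3. For the lower bound: the 4 vertex sets {a,f,i}, {d}, {g}, {b,c,e,h} are disjoint, each induces a connected subgraph, and every pair is joined by at least one edge of G. Contracting each set to a single vertex therefore yields K_{4} as a minor, and since treewidth is minor-monotone, tw(G) ≥ tw(K_{4}) = 3. Therefore the treewidth is 3.

3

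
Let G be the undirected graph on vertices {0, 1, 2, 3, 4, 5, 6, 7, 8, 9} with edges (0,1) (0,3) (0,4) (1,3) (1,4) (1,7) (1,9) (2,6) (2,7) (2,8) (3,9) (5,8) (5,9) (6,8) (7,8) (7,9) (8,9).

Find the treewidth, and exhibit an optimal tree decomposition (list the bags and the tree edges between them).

Each bag holds 3 vertices, so the decomposition has width 2, which upper-bounds the treewidth. On the other hand G contains the 3-clique {0, 1, 3}. A clique must lie in a single bag of any decomposition, so no decomposition can have width below 2. Combining the bounds, tw(G) = 2.

Treewidth 2.
Bags: B1 = {2, 7, 8}  B2 = {7, 8, 9}  B3 = {1, 7, 9}  B4 = {1, 3, 9}  B5 = {2, 6, 8}  B6 = {5, 8, 9}  B7 = {0, 1, 3}  B8 = {0, 1, 4}
Tree: B1–B2, B2–B3, B3–B4, B1–B5, B2–B6, B4–B7, B7–B8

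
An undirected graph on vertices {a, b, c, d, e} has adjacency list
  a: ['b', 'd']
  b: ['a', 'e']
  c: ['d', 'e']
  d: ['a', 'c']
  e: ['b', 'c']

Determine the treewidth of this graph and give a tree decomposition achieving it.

Every bag has size at most 3, so the width is 3 − 1 = 2 and tw(G) ≤ 2. For the lower bound, G contains the cycle c–d–a–b–e–c, so G is not a forest; only forests have treewidth ≤ 1, hence tw(G) ≥ 2. Therefore the treewidth is 2.

Treewidth 2.
One optimal decomposition is:
Bags: B1 = {a, c, d}  B2 = {a, b, c}  B3 = {b, c, e}
Tree: B1–B2, B2–B3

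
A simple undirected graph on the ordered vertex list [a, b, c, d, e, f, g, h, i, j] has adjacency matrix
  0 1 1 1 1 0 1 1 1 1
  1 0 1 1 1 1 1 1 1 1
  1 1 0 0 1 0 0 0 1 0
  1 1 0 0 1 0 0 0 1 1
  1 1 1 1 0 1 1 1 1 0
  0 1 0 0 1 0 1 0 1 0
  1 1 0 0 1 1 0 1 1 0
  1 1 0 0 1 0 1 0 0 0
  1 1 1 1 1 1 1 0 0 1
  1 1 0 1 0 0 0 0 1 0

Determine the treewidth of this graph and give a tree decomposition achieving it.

Treewidth 4.
One such decomposition:
Bags: B1 = {a, b, d, e, i}  B2 = {a, b, c, e, i}  B3 = {a, b, e, g, i}  B4 = {a, b, e, g, h}  B5 = {a, b, d, i, j}  B6 = {b, e, f, g, i}
Tree: B1–B2, B1–B3, B3–B4, B1–B5, B3–B6

Each bag holds 5 vertices, so the decomposition has width 4, which upper-bounds the treewidth. Conversely, {a, b, e, g, h} is a clique of size 5, and the vertices of any clique must share a bag in every tree decomposition; so some bag has ≥ 5 vertices and tw(G) ≥ 4. Therefore the treewidth is 4.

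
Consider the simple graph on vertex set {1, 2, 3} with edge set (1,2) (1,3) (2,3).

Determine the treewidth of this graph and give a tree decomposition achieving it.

Treewidth 2.
One such decomposition:
Bags: B1 = {1, 2, 3}
Tree: (single bag)

A single bag containing all 3 vertices is trivially a valid decomposition of width 2. Conversely, {1, 2, 3} is a clique of size 3, and the vertices of any clique must share a bag in every tree decomposition; so some bag has ≥ 3 vertices and tw(G) ≥ 2. Hence tw(G) = 2 exactly.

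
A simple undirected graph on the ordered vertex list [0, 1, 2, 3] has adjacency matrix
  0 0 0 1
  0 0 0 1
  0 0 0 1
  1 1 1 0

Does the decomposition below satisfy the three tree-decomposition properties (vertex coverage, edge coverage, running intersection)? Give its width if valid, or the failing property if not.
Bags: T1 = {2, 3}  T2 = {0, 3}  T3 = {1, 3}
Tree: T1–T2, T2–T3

Checking the three conditions: (i) the bags cover all of {0, 1, 2, 3}; (ii) for each edge, some bag contains both endpoints; (iii) the bags containing any fixed vertex form a subtree. All hold, so the decomposition is valid with width 2 − 1 = 1.

Yes; width 1.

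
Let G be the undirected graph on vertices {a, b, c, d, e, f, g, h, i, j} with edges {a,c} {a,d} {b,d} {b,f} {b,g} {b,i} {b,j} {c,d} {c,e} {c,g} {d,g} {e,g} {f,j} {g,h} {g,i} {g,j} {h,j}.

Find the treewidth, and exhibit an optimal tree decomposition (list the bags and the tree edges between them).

Treewidth 2.
One such decomposition:
Bags: B1 = {b, f, j}  B2 = {b, g, j}  B3 = {b, d, g}  B4 = {c, d, g}  B5 = {a, c, d}  B6 = {c, e, g}  B7 = {g, h, j}  B8 = {b, g, i}
Tree: B1–B2, B2–B3, B3–B4, B4–B5, B4–B6, B2–B7, B2–B8

The largest bag has 3 vertices, giving width 2; this decomposition certifies tw(G) ≤ 2. For the lower bound, the 3 vertices {c, e, g} are pairwise adjacent, and any tree decomposition puts a clique entirely inside one bag — forcing width ≥ 2. Hence tw(G) = 2 exactly.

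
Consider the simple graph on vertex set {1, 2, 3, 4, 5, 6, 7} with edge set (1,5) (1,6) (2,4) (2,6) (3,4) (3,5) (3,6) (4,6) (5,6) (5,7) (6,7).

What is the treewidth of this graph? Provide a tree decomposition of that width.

The largest bag has 3 vertices, giving width 2; this decomposition certifies tw(G) ≤ 2. Conversely, {2, 4, 6} is a clique of size 3, and the vertices of any clique must share a bag in every tree decomposition; so some bag has ≥ 3 vertices and tw(G) ≥ 2. The upper and lower bounds meet at 2, so that is the treewidth.

Treewidth 2.
One such decomposition:
Bags: B1 = {3, 5, 6}  B2 = {1, 5, 6}  B3 = {3, 4, 6}  B4 = {5, 6, 7}  B5 = {2, 4, 6}
Tree: B1–B2, B1–B3, B2–B4, B3–B5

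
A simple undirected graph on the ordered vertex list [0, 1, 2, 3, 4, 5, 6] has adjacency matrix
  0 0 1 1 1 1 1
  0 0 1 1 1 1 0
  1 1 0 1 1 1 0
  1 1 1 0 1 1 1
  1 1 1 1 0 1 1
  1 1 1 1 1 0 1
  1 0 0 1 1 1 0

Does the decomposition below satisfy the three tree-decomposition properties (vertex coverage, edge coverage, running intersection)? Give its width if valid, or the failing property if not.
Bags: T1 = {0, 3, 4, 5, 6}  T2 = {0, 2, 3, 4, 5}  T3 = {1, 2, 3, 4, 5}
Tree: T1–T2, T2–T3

Yes; width 4.

Every vertex of G appears in some bag (union = {0, 1, 2, 3, 4, 5, 6}); every edge is covered by a bag; and for each vertex v the set of bags containing v is connected in the bag tree. The decomposition is therefore valid. The largest bag has 5 vertices, so the width is 4.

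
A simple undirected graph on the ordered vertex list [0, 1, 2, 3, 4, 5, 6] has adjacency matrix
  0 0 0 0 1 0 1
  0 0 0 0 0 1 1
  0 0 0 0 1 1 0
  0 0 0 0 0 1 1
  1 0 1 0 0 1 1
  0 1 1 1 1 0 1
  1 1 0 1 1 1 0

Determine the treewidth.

2

A width-2 tree decomposition is:
Bags: B1 = {3, 5, 6}  B2 = {1, 5, 6}  B3 = {4, 5, 6}  B4 = {2, 4, 5}  B5 = {0, 4, 6}
Tree: B1–B2, B2–B3, B3–B4, B3–B5
Every bag has size at most 3, so the width is 3 − 1 = 2 and tw(G) ≤ 2. For the lower bound, the 3 vertices {0, 4, 6} are pairwise adjacent, and any tree decomposition puts a clique entirely inside one bag — forcing width ≥ 2. The upper and lower bounds meet at 2, so that is the treewidth.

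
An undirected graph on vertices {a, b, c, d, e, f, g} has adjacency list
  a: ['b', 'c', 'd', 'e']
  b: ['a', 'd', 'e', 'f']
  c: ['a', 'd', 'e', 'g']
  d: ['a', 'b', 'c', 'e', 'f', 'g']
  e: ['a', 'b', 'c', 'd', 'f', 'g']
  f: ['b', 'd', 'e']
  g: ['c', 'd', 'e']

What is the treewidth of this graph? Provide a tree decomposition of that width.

Every bag has size at most 4, so the width is 4 − 1 = 3 and tw(G) ≤ 3. For the lower bound, the 4 vertices {c, d, e, g} are pairwise adjacent, and any tree decomposition puts a clique entirely inside one bag — forcing width ≥ 3. Therefore the treewidth is 3.

Treewidth 3.
One optimal decomposition is:
Bags: B1 = {a, c, d, e}  B2 = {a, b, d, e}  B3 = {c, d, e, g}  B4 = {b, d, e, f}
Tree: B1–B2, B1–B3, B2–B4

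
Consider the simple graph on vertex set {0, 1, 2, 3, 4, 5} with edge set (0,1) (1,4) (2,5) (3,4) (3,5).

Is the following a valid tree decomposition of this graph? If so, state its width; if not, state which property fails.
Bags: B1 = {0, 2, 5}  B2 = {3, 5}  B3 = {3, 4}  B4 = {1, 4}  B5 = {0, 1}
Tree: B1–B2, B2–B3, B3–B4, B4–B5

No — bags containing vertex 0 are not connected in the tree.

A tree decomposition must satisfy three properties: every vertex lies in some bag; for every edge, both endpoints lie together in some bag; and for every vertex, the bags containing it form a connected subtree. Here bags containing vertex 0 are not connected in the tree, so the decomposition is invalid.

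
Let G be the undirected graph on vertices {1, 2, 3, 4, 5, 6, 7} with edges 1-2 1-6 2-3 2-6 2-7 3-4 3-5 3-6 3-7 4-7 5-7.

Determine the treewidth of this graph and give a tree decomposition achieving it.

The largest bag has 3 vertices, giving width 2; this decomposition certifies tw(G) ≤ 2. Conversely, {1, 2, 6} is a clique of size 3, and the vertices of any clique must share a bag in every tree decomposition; so some bag has ≥ 3 vertices and tw(G) ≥ 2. Hence tw(G) = 2 exactly.

Treewidth 2.
Bags: B1 = {2, 3, 6}  B2 = {1, 2, 6}  B3 = {2, 3, 7}  B4 = {3, 4, 7}  B5 = {3, 5, 7}
Tree: B1–B2, B1–B3, B3–B4, B4–B5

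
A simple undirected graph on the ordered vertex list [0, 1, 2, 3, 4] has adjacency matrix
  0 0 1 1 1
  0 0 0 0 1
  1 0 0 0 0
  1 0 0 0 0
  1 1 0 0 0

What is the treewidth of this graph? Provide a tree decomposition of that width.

Each bag holds 2 vertices, so the decomposition has width 1, which upper-bounds the treewidth. G has an edge, so its treewidth is at least 1. Hence tw(G) = 1 exactly.

Treewidth 1.
One such decomposition:
Bags: B1 = {0, 2}  B2 = {0, 4}  B3 = {1, 4}  B4 = {0, 3}
Tree: B1–B2, B2–B3, B1–B4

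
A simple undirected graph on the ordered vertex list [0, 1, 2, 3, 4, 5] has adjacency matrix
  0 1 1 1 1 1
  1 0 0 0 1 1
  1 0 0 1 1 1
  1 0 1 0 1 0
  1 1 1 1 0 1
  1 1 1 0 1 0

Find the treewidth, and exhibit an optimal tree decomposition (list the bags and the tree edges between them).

Each bag holds 4 vertices, so the decomposition has width 3, which upper-bounds the treewidth. For the lower bound, the 4 vertices {0, 1, 4, 5} are pairwise adjacent, and any tree decomposition puts a clique entirely inside one bag — forcing width ≥ 3. Therefore the treewidth is 3.

Treewidth 3.
One optimal decomposition is:
Bags: B1 = {0, 2, 4, 5}  B2 = {0, 2, 3, 4}  B3 = {0, 1, 4, 5}
Tree: B1–B2, B1–B3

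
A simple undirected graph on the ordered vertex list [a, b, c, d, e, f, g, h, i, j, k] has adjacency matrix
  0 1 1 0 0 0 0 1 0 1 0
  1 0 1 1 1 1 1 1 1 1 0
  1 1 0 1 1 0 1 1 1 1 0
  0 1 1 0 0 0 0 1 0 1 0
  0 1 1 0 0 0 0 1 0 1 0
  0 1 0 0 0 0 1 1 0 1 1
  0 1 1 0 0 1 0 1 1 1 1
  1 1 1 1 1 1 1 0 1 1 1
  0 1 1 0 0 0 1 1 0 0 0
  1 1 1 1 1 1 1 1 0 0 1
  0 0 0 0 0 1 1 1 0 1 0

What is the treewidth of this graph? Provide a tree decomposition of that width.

Treewidth 4.
One optimal decomposition is:
Bags: B1 = {a, b, c, h, j}  B2 = {b, c, g, h, j}  B3 = {b, c, e, h, j}  B4 = {b, f, g, h, j}  B5 = {b, c, d, h, j}  B6 = {b, c, g, h, i}  B7 = {f, g, h, j, k}
Tree: B1–B2, B1–B3, B2–B4, B2–B5, B2–B6, B4–B7

The largest bag has 5 vertices, giving width 4; this decomposition certifies tw(G) ≤ 4. For the lower bound, the 5 vertices {f, g, h, j, k} are pairwise adjacent, and any tree decomposition puts a clique entirely inside one bag — forcing width ≥ 4. Hence tw(G) = 4 exactly.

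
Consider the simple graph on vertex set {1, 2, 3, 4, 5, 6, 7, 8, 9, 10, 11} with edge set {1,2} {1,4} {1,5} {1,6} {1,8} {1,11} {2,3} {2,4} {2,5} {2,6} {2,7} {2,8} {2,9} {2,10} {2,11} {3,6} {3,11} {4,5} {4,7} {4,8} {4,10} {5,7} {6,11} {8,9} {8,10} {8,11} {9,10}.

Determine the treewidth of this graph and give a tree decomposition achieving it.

Treewidth 3.
One optimal decomposition is:
Bags: B1 = {1, 2, 4, 8}  B2 = {1, 2, 8, 11}  B3 = {1, 2, 6, 11}  B4 = {1, 2, 4, 5}  B5 = {2, 4, 5, 7}  B6 = {2, 3, 6, 11}  B7 = {2, 4, 8, 10}  B8 = {2, 8, 9, 10}
Tree: B1–B2, B2–B3, B1–B4, B4–B5, B3–B6, B1–B7, B7–B8

Each bag holds 4 vertices, so the decomposition has width 3, which upper-bounds the treewidth. On the other hand G contains the 4-clique {1, 2, 8, 11}. A clique must lie in a single bag of any decomposition, so no decomposition can have width below 3. The upper and lower bounds meet at 3, so that is the treewidth.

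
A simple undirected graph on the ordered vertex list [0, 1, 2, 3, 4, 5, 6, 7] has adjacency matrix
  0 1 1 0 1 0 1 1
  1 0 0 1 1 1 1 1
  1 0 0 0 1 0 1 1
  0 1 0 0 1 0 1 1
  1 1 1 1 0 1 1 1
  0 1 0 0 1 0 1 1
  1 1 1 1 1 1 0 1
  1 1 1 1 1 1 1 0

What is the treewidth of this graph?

4

A width-4 tree decomposition is:
Bags: B1 = {1, 4, 5, 6, 7}  B2 = {1, 3, 4, 6, 7}  B3 = {0, 1, 4, 6, 7}  B4 = {0, 2, 4, 6, 7}
Tree: B1–B2, B2–B3, B3–B4
The largest bag has 5 vertices, giving width 4; this decomposition certifies tw(G) ≤ 4. For the lower bound, the 5 vertices {0, 1, 4, 6, 7} are pairwise adjacent, and any tree decomposition puts a clique entirely inside one bag — forcing width ≥ 4. Therefore the treewidth is 4.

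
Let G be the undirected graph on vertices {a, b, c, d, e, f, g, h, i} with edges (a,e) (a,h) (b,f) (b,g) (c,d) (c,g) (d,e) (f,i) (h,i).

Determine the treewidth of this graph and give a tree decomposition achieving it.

Treewidth 2.
One optimal decomposition is:
Bags: B1 = {b, f, i}  B2 = {b, g, i}  B3 = {c, g, i}  B4 = {c, d, i}  B5 = {d, e, i}  B6 = {a, e, i}  B7 = {a, h, i}
Tree: B1–B2, B2–B3, B3–B4, B4–B5, B5–B6, B6–B7

Each bag holds 3 vertices, so the decomposition has width 2, which upper-bounds the treewidth. For the lower bound, G contains the cycle i–f–b–g–c–d–e–a–h–i, so G is not a forest; only forests have treewidth ≤ 1, hence tw(G) ≥ 2. Therefore the treewidth is 2.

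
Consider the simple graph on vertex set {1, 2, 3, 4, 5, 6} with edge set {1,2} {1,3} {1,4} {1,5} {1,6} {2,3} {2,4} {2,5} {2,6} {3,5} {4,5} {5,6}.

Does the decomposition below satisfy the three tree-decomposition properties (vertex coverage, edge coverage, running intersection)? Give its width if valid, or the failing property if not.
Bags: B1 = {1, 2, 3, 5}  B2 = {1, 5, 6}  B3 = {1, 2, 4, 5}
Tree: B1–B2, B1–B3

A tree decomposition must satisfy three properties: every vertex lies in some bag; for every edge, both endpoints lie together in some bag; and for every vertex, the bags containing it form a connected subtree. Here edge (2,6) lies in no bag, so the decomposition is invalid.

No — edge (2,6) lies in no bag.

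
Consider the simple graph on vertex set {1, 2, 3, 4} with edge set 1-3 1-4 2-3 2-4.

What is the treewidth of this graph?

A width-2 tree decomposition is:
Bags: B1 = {1, 2, 4}  B2 = {1, 2, 3}
Tree: B1–B2
Each bag holds 3 vertices, so the decomposition has width 2, which upper-bounds the treewidth. Since 1–4–2–3–1 is a cycle in G, G is not acyclic. Forests are exactly the graphs of treewidth ≤ 1, so tw(G) ≥ 2. Therefore the treewidth is 2.

2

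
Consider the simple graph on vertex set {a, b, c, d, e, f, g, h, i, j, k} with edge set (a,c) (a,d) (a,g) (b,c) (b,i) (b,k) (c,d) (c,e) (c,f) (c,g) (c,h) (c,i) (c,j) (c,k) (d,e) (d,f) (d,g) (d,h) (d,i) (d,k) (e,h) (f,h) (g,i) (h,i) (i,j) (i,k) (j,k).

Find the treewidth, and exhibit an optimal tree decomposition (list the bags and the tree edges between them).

The largest bag has 4 vertices, giving width 3; this decomposition certifies tw(G) ≤ 3. For the lower bound, the 4 vertices {a, c, d, g} are pairwise adjacent, and any tree decomposition puts a clique entirely inside one bag — forcing width ≥ 3. The upper and lower bounds meet at 3, so that is the treewidth.

Treewidth 3.
One such decomposition:
Bags: B1 = {c, d, h, i}  B2 = {c, d, f, h}  B3 = {c, d, i, k}  B4 = {b, c, i, k}  B5 = {c, d, g, i}  B6 = {c, d, e, h}  B7 = {a, c, d, g}  B8 = {c, i, j, k}
Tree: B1–B2, B1–B3, B3–B4, B3–B5, B2–B6, B5–B7, B4–B8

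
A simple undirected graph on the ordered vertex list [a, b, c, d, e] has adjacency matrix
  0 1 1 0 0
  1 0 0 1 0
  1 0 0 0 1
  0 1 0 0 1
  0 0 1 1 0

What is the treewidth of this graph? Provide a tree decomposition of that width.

Every bag has size at most 3, so the width is 3 − 1 = 2 and tw(G) ≤ 2. For the lower bound, G contains the cycle c–a–b–d–e–c, so G is not a forest; only forests have treewidth ≤ 1, hence tw(G) ≥ 2. The upper and lower bounds meet at 2, so that is the treewidth.

Treewidth 2.
One such decomposition:
Bags: B1 = {a, b, c}  B2 = {b, c, d}  B3 = {c, d, e}
Tree: B1–B2, B2–B3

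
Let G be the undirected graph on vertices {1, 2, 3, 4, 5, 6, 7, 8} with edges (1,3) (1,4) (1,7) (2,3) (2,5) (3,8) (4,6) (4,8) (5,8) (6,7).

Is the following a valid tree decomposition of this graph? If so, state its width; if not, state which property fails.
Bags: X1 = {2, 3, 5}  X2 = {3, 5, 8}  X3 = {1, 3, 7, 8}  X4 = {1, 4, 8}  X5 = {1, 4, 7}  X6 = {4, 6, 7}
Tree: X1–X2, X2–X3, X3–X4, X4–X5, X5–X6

No — bags containing vertex 7 are not connected in the tree.

A tree decomposition must satisfy three properties: every vertex lies in some bag; for every edge, both endpoints lie together in some bag; and for every vertex, the bags containing it form a connected subtree. Here bags containing vertex 7 are not connected in the tree, so the decomposition is invalid.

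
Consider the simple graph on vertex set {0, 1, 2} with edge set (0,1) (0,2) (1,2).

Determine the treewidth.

A width-2 tree decomposition is:
Bags: B1 = {0, 1, 2}
Tree: (single bag)
A single bag containing all 3 vertices is trivially a valid decomposition of width 2. On the other hand G contains the 3-clique {0, 1, 2}. A clique must lie in a single bag of any decomposition, so no decomposition can have width below 2. Therefore the treewidth is 2.

2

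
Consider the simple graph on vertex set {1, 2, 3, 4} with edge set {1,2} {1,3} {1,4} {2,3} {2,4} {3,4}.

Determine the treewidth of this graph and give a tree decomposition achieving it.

Treewidth 3.
Bags: B1 = {1, 2, 3, 4}
Tree: (single bag)

A single bag containing all 4 vertices is trivially a valid decomposition of width 3. On the other hand G contains the 4-clique {1, 2, 3, 4}. A clique must lie in a single bag of any decomposition, so no decomposition can have width below 3. The upper and lower bounds meet at 3, so that is the treewidth.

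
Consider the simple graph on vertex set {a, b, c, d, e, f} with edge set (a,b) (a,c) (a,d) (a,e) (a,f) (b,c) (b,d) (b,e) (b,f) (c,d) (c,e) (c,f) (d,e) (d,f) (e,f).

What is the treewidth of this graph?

5

A width-5 tree decomposition is:
Bags: B1 = {a, b, c, d, e, f}
Tree: (single bag)
A single bag containing all 6 vertices is trivially a valid decomposition of width 5. For the lower bound, the 6 vertices {a, b, c, d, e, f} are pairwise adjacent, and any tree decomposition puts a clique entirely inside one bag — forcing width ≥ 5. Combining the bounds, tw(G) = 5.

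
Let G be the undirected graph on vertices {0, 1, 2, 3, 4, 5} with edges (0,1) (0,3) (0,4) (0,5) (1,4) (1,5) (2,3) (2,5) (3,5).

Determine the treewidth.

A width-2 tree decomposition is:
Bags: B1 = {0, 3, 5}  B2 = {0, 1, 5}  B3 = {2, 3, 5}  B4 = {0, 1, 4}
Tree: B1–B2, B1–B3, B2–B4
Every bag has size at most 3, so the width is 3 − 1 = 2 and tw(G) ≤ 2. For the lower bound, the 3 vertices {0, 1, 4} are pairwise adjacent, and any tree decomposition puts a clique entirely inside one bag — forcing width ≥ 2. The upper and lower bounds meet at 2, so that is the treewidth.

2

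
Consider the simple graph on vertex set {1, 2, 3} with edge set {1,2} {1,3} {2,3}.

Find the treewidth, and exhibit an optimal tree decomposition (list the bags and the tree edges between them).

A single bag containing all 3 vertices is trivially a valid decomposition of width 2. For the lower bound, the 3 vertices {1, 2, 3} are pairwise adjacent, and any tree decomposition puts a clique entirely inside one bag — forcing width ≥ 2. Therefore the treewidth is 2.

Treewidth 2.
One such decomposition:
Bags: B1 = {1, 2, 3}
Tree: (single bag)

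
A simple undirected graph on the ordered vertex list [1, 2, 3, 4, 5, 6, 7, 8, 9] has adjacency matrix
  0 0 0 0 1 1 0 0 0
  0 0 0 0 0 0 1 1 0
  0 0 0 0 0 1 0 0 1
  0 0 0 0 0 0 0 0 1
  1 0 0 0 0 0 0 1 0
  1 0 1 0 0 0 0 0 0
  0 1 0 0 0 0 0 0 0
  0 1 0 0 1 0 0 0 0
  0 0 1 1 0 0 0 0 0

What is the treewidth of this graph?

A width-1 tree decomposition is:
Bags: B1 = {2, 7}  B2 = {2, 8}  B3 = {5, 8}  B4 = {1, 5}  B5 = {1, 6}  B6 = {3, 6}  B7 = {3, 9}  B8 = {4, 9}
Tree: B1–B2, B2–B3, B3–B4, B4–B5, B5–B6, B6–B7, B7–B8
The largest bag has 2 vertices, giving width 1; this decomposition certifies tw(G) ≤ 1. G has an edge, so its treewidth is at least 1. Combining the bounds, tw(G) = 1.

1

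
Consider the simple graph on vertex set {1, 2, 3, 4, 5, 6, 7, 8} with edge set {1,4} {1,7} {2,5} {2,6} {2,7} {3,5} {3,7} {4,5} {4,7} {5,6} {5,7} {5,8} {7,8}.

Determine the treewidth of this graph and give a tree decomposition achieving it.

Treewidth 2.
Bags: B1 = {4, 5, 7}  B2 = {2, 5, 7}  B3 = {3, 5, 7}  B4 = {2, 5, 6}  B5 = {1, 4, 7}  B6 = {5, 7, 8}
Tree: B1–B2, B1–B3, B2–B4, B1–B5, B2–B6

The largest bag has 3 vertices, giving width 2; this decomposition certifies tw(G) ≤ 2. For the lower bound, the 3 vertices {1, 4, 7} are pairwise adjacent, and any tree decomposition puts a clique entirely inside one bag — forcing width ≥ 2. Combining the bounds, tw(G) = 2.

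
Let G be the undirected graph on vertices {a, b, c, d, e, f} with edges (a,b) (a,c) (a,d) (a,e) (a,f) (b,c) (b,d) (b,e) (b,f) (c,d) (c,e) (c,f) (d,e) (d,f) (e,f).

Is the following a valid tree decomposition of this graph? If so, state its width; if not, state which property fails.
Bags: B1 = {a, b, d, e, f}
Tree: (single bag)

A tree decomposition must satisfy three properties: every vertex lies in some bag; for every edge, both endpoints lie together in some bag; and for every vertex, the bags containing it form a connected subtree. Here vertex c appears in no bag, so the decomposition is invalid.

No — vertex c appears in no bag.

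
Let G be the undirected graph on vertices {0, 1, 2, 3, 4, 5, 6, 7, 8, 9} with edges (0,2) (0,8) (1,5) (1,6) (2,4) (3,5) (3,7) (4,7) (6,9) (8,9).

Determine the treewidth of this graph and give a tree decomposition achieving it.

Each bag holds 3 vertices, so the decomposition has width 2, which upper-bounds the treewidth. Since 9–8–0–2–4–7–3–5–1–6–9 is a cycle in G, G is not acyclic. Forests are exactly the graphs of treewidth ≤ 1, so tw(G) ≥ 2. Hence tw(G) = 2 exactly.

Treewidth 2.
Bags: B1 = {0, 8, 9}  B2 = {0, 2, 9}  B3 = {2, 4, 9}  B4 = {4, 7, 9}  B5 = {3, 7, 9}  B6 = {3, 5, 9}  B7 = {1, 5, 9}  B8 = {1, 6, 9}
Tree: B1–B2, B2–B3, B3–B4, B4–B5, B5–B6, B6–B7, B7–B8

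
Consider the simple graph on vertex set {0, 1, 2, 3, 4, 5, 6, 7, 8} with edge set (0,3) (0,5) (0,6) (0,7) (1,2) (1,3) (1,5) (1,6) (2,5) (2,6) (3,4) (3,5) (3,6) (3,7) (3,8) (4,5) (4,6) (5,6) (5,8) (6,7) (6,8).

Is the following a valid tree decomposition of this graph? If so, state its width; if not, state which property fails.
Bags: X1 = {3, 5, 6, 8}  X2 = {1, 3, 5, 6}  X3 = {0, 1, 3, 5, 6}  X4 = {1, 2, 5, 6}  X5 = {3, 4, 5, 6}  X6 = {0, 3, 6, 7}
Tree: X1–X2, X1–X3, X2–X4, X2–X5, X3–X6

No — bags containing vertex 1 are not connected in the tree.

A tree decomposition must satisfy three properties: every vertex lies in some bag; for every edge, both endpoints lie together in some bag; and for every vertex, the bags containing it form a connected subtree. Here bags containing vertex 1 are not connected in the tree, so the decomposition is invalid.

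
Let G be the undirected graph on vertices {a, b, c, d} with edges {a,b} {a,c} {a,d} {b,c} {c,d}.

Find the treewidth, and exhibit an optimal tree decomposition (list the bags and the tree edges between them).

Treewidth 2.
One optimal decomposition is:
Bags: B1 = {a, b, c}  B2 = {a, c, d}
Tree: B1–B2

Each bag holds 3 vertices, so the decomposition has width 2, which upper-bounds the treewidth. On the other hand G contains the 3-clique {a, c, d}. A clique must lie in a single bag of any decomposition, so no decomposition can have width below 2. Hence tw(G) = 2 exactly.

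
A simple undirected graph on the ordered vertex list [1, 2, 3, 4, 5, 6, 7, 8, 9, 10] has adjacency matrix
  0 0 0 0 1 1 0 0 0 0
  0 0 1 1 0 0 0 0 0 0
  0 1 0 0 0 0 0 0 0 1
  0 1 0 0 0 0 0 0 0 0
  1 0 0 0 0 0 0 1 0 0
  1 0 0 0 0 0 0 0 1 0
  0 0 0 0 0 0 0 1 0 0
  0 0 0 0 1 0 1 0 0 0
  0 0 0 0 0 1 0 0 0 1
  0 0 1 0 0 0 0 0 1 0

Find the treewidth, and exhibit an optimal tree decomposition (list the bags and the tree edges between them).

Treewidth 1.
Bags: B1 = {7, 8}  B2 = {5, 8}  B3 = {1, 5}  B4 = {1, 6}  B5 = {6, 9}  B6 = {9, 10}  B7 = {3, 10}  B8 = {2, 3}  B9 = {2, 4}
Tree: B1–B2, B2–B3, B3–B4, B4–B5, B5–B6, B6–B7, B7–B8, B8–B9

The largest bag has 2 vertices, giving width 1; this decomposition certifies tw(G) ≤ 1. Since G has at least one edge (e.g. 7–8), it is not an edgeless graph, so tw(G) ≥ 1. Therefore the treewidth is 1.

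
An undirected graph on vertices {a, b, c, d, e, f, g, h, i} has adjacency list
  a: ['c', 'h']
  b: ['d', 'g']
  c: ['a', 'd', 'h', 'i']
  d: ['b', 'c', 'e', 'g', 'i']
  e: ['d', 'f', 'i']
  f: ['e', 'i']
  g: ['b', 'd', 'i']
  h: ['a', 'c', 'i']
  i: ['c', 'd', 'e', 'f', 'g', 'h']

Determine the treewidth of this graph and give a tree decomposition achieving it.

Every bag has size at most 3, so the width is 3 − 1 = 2 and tw(G) ≤ 2. For the lower bound, the 3 vertices {a, c, h} are pairwise adjacent, and any tree decomposition puts a clique entirely inside one bag — forcing width ≥ 2. The upper and lower bounds meet at 2, so that is the treewidth.

Treewidth 2.
One such decomposition:
Bags: B1 = {c, h, i}  B2 = {c, d, i}  B3 = {a, c, h}  B4 = {d, g, i}  B5 = {b, d, g}  B6 = {d, e, i}  B7 = {e, f, i}
Tree: B1–B2, B1–B3, B2–B4, B4–B5, B2–B6, B6–B7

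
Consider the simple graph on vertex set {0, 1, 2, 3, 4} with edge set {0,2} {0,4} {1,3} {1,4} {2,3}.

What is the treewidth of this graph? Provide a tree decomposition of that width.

Treewidth 2.
Bags: B1 = {1, 2, 3}  B2 = {0, 1, 2}  B3 = {0, 1, 4}
Tree: B1–B2, B2–B3

Each bag holds 3 vertices, so the decomposition has width 2, which upper-bounds the treewidth. For the lower bound, G contains the cycle 1–3–2–0–4–1, so G is not a forest; only forests have treewidth ≤ 1, hence tw(G) ≥ 2. The upper and lower bounds meet at 2, so that is the treewidth.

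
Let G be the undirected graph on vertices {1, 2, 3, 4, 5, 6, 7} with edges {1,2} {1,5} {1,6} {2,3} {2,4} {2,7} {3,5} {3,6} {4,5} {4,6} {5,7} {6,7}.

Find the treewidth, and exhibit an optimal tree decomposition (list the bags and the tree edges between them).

Every bag has size at most 4, so the width is 4 − 1 = 3 and tw(G) ≤ 3. For the lower bound: the 4 vertex sets {1,2}, {4,5}, {6}, {3} are disjoint, each induces a connected subgraph, and every pair is joined by at least one edge of G. Contracting each set to a single vertex therefore yields K_{4} as a minor, and since treewidth is minor-monotone, tw(G) ≥ tw(K_{4}) = 3. Hence tw(G) = 3 exactly.

Treewidth 3.
Bags: B1 = {1, 2, 5, 6}  B2 = {2, 4, 5, 6}  B3 = {2, 3, 5, 6}  B4 = {2, 5, 6, 7}
Tree: B1–B2, B2–B3, B3–B4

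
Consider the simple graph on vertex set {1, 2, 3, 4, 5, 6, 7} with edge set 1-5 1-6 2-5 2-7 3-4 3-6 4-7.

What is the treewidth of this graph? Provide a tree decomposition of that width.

Treewidth 2.
One optimal decomposition is:
Bags: B1 = {1, 2, 5}  B2 = {1, 2, 7}  B3 = {1, 4, 7}  B4 = {1, 3, 4}  B5 = {1, 3, 6}
Tree: B1–B2, B2–B3, B3–B4, B4–B5

The largest bag has 3 vertices, giving width 2; this decomposition certifies tw(G) ≤ 2. The edges 1–5–2–7–4–3–6–1 form a cycle, so G is not a tree and its treewidth is at least 2. Combining the bounds, tw(G) = 2.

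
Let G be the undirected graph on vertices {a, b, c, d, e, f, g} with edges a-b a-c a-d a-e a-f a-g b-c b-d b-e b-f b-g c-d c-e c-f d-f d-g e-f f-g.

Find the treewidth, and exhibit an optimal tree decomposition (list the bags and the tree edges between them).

Every bag has size at most 5, so the width is 5 − 1 = 4 and tw(G) ≤ 4. Conversely, {a, b, d, f, g} is a clique of size 5, and the vertices of any clique must share a bag in every tree decomposition; so some bag has ≥ 5 vertices and tw(G) ≥ 4. Therefore the treewidth is 4.

Treewidth 4.
One such decomposition:
Bags: B1 = {a, b, c, d, f}  B2 = {a, b, c, e, f}  B3 = {a, b, d, f, g}
Tree: B1–B2, B1–B3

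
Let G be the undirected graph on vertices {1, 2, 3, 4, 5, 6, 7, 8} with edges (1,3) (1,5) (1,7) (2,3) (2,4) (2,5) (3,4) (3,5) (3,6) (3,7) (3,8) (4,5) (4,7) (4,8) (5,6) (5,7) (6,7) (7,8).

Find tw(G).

3

A width-3 tree decomposition is:
Bags: B1 = {3, 4, 7, 8}  B2 = {3, 4, 5, 7}  B3 = {2, 3, 4, 5}  B4 = {3, 5, 6, 7}  B5 = {1, 3, 5, 7}
Tree: B1–B2, B2–B3, B2–B4, B4–B5
Each bag holds 4 vertices, so the decomposition has width 3, which upper-bounds the treewidth. On the other hand G contains the 4-clique {3, 4, 7, 8}. A clique must lie in a single bag of any decomposition, so no decomposition can have width below 3. Hence tw(G) = 3 exactly.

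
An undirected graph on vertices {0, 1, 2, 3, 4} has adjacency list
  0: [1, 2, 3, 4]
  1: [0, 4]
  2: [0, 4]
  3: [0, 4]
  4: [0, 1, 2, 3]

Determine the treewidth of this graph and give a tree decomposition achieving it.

Treewidth 2.
Bags: B1 = {0, 3, 4}  B2 = {0, 2, 4}  B3 = {0, 1, 4}
Tree: B1–B2, B2–B3

The largest bag has 3 vertices, giving width 2; this decomposition certifies tw(G) ≤ 2. For the lower bound, the 3 vertices {0, 1, 4} are pairwise adjacent, and any tree decomposition puts a clique entirely inside one bag — forcing width ≥ 2. Combining the bounds, tw(G) = 2.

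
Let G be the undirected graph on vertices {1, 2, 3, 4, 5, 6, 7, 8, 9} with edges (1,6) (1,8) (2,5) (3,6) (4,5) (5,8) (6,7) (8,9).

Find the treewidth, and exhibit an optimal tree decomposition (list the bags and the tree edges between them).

Each bag holds 2 vertices, so the decomposition has width 1, which upper-bounds the treewidth. Since G has at least one edge (e.g. 1–8), it is not an edgeless graph, so tw(G) ≥ 1. Therefore the treewidth is 1.

Treewidth 1.
One optimal decomposition is:
Bags: B1 = {1, 8}  B2 = {8, 9}  B3 = {5, 8}  B4 = {2, 5}  B5 = {1, 6}  B6 = {3, 6}  B7 = {6, 7}  B8 = {4, 5}
Tree: B1–B2, B2–B3, B3–B4, B1–B5, B5–B6, B5–B7, B4–B8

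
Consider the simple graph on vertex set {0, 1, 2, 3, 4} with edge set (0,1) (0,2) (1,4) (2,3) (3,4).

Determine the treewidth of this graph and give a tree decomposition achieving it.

Each bag holds 3 vertices, so the decomposition has width 2, which upper-bounds the treewidth. For the lower bound, G contains the cycle 0–2–3–4–1–0, so G is not a forest; only forests have treewidth ≤ 1, hence tw(G) ≥ 2. Hence tw(G) = 2 exactly.

Treewidth 2.
One optimal decomposition is:
Bags: B1 = {0, 2, 3}  B2 = {0, 3, 4}  B3 = {0, 1, 4}
Tree: B1–B2, B2–B3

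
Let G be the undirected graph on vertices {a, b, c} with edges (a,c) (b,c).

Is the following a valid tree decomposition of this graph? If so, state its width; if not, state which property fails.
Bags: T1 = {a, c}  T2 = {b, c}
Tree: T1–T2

Yes; width 1.

Vertex coverage: the bags together contain {a, b, c}, the full vertex set. Edge coverage: each edge of G has both endpoints in at least one bag. Running intersection: for every vertex, the bags containing it form a connected subtree. All three properties hold, so this is a valid tree decomposition of width max|bag| − 1 = 1, and hence tw(G) ≤ 1.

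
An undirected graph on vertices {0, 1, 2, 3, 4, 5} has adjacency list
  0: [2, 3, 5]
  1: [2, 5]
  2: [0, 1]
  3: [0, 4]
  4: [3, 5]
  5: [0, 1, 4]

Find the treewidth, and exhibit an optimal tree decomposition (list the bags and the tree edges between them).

Every bag has size at most 3, so the width is 3 − 1 = 2 and tw(G) ≤ 2. The edges 4–3–0–5–4 form a cycle, so G is not a tree and its treewidth is at least 2. Combining the bounds, tw(G) = 2.

Treewidth 2.
One such decomposition:
Bags: B1 = {3, 4, 5}  B2 = {0, 3, 5}  B3 = {0, 1, 5}  B4 = {0, 1, 2}
Tree: B1–B2, B2–B3, B3–B4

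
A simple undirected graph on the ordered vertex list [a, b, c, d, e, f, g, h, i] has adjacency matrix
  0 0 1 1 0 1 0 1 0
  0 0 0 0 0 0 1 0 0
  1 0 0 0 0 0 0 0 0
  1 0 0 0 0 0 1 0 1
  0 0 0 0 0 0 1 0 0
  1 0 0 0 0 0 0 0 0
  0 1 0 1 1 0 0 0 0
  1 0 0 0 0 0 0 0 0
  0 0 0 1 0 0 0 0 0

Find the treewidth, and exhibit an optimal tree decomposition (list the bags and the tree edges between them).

Each bag holds 2 vertices, so the decomposition has width 1, which upper-bounds the treewidth. G has an edge, so its treewidth is at least 1. Therefore the treewidth is 1.

Treewidth 1.
Bags: B1 = {d, g}  B2 = {e, g}  B3 = {d, i}  B4 = {a, d}  B5 = {b, g}  B6 = {a, f}  B7 = {a, h}  B8 = {a, c}
Tree: B1–B2, B1–B3, B1–B4, B1–B5, B4–B6, B4–B7, B6–B8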